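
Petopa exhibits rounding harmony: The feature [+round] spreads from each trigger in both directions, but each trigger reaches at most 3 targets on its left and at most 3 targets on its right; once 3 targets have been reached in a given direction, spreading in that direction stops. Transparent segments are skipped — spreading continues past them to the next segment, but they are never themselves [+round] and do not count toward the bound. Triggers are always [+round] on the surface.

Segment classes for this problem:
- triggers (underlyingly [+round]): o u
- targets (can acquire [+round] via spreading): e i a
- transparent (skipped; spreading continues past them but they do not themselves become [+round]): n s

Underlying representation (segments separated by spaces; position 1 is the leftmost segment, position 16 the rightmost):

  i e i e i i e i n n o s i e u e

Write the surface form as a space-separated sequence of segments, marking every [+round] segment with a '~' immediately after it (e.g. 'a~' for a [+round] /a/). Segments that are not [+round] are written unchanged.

i e i e i i~ e~ i~ n n o~ s i~ e~ u~ e~

From /o/ at 11 rightward: 12 /s/ transparent; 13 /i/ → [+round]; 14 /e/ → [+round]; 15 /u/ is itself a trigger — this domain ends here.
From /o/ at 11 leftward: 10 /n/ transparent; 9 /n/ transparent; 8 /i/ → [+round]; 7 /e/ → [+round]; 6 /i/ → [+round]; bound reached.
From /u/ at 15 rightward: 16 /e/ → [+round]; word edge.
From /u/ at 15 leftward: 14 /e/ → [+round]; 13 /i/ → [+round]; 12 /s/ transparent; 11 /o/ is itself a trigger — this domain ends here.
Targets with no active source: positions 1 2 3 4 5 stay [-round].
[+round] positions on the surface: 6 7 8 11 13 14 15 16.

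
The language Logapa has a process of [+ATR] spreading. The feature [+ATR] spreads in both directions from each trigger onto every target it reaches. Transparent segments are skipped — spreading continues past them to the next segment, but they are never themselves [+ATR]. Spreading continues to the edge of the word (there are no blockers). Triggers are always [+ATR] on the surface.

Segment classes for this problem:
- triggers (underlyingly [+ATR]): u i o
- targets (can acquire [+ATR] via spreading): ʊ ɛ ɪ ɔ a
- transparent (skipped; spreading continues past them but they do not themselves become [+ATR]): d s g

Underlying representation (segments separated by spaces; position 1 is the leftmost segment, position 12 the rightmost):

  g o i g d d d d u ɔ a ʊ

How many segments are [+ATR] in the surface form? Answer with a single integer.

From /o/ at 2 rightward: 3 /i/ is itself a trigger — this domain ends here.
From /o/ at 2 leftward: 1 /g/ transparent; word edge.
From /i/ at 3 rightward: 4 /g/ transparent; 5 /d/ transparent; 6 /d/ transparent; 7 /d/ transparent; 8 /d/ transparent; 9 /u/ is itself a trigger — this domain ends here.
From /i/ at 3 leftward: 2 /o/ is itself a trigger — this domain ends here.
From /u/ at 9 rightward: 10 /ɔ/ → [+ATR]; 11 /a/ → [+ATR]; 12 /ʊ/ → [+ATR]; word edge.
From /u/ at 9 leftward: 8 /d/ transparent; 7 /d/ transparent; 6 /d/ transparent; 5 /d/ transparent; 4 /g/ transparent; 3 /i/ is itself a trigger — this domain ends here.
[+ATR] positions on the surface: 2 3 9 10 11 12.

6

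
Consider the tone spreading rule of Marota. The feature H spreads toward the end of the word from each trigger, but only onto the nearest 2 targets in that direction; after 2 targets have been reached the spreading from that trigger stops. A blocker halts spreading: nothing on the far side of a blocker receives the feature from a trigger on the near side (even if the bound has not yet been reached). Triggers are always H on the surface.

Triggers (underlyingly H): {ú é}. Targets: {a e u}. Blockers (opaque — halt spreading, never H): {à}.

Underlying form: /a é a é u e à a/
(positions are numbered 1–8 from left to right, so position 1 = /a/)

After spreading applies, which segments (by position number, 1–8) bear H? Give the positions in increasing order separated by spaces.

From /é/ at 2 rightward: 3 /a/ → H; 4 /é/ is itself a trigger — this domain ends here.
From /é/ at 4 rightward: 5 /u/ → H; 6 /e/ → H; bound reached.
Targets with no active source: positions 1 8 stay [-high tone].

2 3 4 5 6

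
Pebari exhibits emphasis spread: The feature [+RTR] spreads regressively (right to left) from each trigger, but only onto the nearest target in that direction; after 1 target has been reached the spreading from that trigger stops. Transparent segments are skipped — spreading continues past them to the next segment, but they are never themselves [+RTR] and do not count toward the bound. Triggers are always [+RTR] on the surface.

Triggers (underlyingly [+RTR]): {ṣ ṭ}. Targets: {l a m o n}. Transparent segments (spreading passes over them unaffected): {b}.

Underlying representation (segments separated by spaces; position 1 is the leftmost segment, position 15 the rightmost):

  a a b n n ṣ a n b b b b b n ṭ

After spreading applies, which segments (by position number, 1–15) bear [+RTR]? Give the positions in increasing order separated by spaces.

5 6 14 15

From /ṣ/ at 6 leftward: 5 /n/ → [+RTR]; bound reached.
From /ṭ/ at 15 leftward: 14 /n/ → [+RTR]; bound reached.
Targets with no active source: positions 1 2 4 7 8 stay [-emphatic].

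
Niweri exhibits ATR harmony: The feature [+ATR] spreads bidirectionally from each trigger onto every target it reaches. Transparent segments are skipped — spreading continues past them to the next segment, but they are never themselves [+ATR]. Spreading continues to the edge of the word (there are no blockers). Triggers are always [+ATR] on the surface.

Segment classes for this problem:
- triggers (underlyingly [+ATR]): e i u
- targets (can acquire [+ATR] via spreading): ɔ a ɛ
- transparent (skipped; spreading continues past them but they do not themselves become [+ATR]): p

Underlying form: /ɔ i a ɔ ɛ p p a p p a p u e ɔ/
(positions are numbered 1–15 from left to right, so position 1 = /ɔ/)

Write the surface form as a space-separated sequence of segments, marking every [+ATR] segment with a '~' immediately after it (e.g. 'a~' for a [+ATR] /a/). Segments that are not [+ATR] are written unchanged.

From /i/ at 2 rightward: 3 /a/ → [+ATR]; 4 /ɔ/ → [+ATR]; 5 /ɛ/ → [+ATR]; 6 /p/ transparent; 7 /p/ transparent; 8 /a/ → [+ATR]; 9 /p/ transparent; 10 /p/ transparent; 11 /a/ → [+ATR]; 12 /p/ transparent; 13 /u/ is itself a trigger — this domain ends here.
From /i/ at 2 leftward: 1 /ɔ/ → [+ATR]; word edge.
From /u/ at 13 rightward: 14 /e/ is itself a trigger — this domain ends here.
From /u/ at 13 leftward: 12 /p/ transparent; 11 /a/ → [+ATR]; 10 /p/ transparent; 9 /p/ transparent; 8 /a/ → [+ATR]; 7 /p/ transparent; 6 /p/ transparent; 5 /ɛ/ → [+ATR]; 4 /ɔ/ → [+ATR]; 3 /a/ → [+ATR]; 2 /i/ is itself a trigger — this domain ends here.
From /e/ at 14 rightward: 15 /ɔ/ → [+ATR]; word edge.
From /e/ at 14 leftward: 13 /u/ is itself a trigger — this domain ends here.
[+ATR] positions on the surface: 1 2 3 4 5 8 11 13 14 15.

ɔ~ i~ a~ ɔ~ ɛ~ p p a~ p p a~ p u~ e~ ɔ~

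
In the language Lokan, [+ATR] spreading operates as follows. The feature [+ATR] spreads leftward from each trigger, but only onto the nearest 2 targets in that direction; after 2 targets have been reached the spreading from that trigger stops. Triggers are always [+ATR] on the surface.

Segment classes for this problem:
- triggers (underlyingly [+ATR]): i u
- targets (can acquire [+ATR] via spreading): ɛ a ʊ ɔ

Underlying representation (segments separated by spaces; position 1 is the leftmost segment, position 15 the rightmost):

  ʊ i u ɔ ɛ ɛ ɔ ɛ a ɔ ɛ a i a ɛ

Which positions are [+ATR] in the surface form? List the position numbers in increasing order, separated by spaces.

From /i/ at 2 leftward: 1 /ʊ/ → [+ATR]; word edge.
From /u/ at 3 leftward: 2 /i/ is itself a trigger — this domain ends here.
From /i/ at 13 leftward: 12 /a/ → [+ATR]; 11 /ɛ/ → [+ATR]; bound reached.
Targets with no active source: positions 4 5 6 7 8 9 10 14 15 stay [-ATR].

1 2 3 11 12 13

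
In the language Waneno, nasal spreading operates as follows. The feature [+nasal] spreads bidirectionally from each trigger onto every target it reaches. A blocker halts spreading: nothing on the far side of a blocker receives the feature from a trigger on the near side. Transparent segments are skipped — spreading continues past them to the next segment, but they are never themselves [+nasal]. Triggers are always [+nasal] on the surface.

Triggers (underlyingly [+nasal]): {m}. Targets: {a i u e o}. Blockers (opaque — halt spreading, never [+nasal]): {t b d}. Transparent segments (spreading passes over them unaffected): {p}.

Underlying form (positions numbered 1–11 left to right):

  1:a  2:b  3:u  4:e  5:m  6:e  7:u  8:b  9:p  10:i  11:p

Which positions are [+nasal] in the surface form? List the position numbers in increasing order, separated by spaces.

3 4 5 6 7

From /m/ at 5 rightward: 6 /e/ → [+nasal]; 7 /u/ → [+nasal]; 8 /b/ blocks.
From /m/ at 5 leftward: 4 /e/ → [+nasal]; 3 /u/ → [+nasal]; 2 /b/ blocks.
Targets with no active source: positions 1 10 stay [-nasal].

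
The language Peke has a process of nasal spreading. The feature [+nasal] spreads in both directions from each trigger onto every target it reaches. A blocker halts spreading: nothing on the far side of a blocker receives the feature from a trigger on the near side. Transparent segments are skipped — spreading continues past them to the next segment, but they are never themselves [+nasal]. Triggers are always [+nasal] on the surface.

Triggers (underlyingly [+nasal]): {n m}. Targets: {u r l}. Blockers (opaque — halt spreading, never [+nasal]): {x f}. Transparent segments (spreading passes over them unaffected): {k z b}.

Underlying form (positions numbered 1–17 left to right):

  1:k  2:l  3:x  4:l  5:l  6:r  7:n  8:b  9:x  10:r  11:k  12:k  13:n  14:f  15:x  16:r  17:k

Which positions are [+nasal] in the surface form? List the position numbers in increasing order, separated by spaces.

4 5 6 7 10 13

From /n/ at 7 rightward: 8 /b/ transparent; 9 /x/ blocks.
From /n/ at 7 leftward: 6 /r/ → [+nasal]; 5 /l/ → [+nasal]; 4 /l/ → [+nasal]; 3 /x/ blocks.
From /n/ at 13 rightward: 14 /f/ blocks.
From /n/ at 13 leftward: 12 /k/ transparent; 11 /k/ transparent; 10 /r/ → [+nasal]; 9 /x/ blocks.
Targets with no active source: positions 2 16 stay [-nasal].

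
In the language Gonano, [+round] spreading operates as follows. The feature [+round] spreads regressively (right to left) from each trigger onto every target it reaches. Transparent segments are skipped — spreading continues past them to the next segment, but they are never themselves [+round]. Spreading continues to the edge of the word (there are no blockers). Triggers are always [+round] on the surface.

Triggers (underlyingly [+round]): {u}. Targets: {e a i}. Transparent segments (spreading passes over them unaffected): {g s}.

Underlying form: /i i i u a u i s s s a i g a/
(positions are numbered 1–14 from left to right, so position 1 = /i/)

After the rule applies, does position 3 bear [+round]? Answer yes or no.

From /u/ at 4 leftward: 3 /i/ → [+round]; 2 /i/ → [+round]; 1 /i/ → [+round]; word edge.
From /u/ at 6 leftward: 5 /a/ → [+round]; 4 /u/ is itself a trigger — this domain ends here.
Targets with no active source: positions 7 11 12 14 stay [-round].
[+round] positions on the surface: 1 2 3 4 5 6.

yes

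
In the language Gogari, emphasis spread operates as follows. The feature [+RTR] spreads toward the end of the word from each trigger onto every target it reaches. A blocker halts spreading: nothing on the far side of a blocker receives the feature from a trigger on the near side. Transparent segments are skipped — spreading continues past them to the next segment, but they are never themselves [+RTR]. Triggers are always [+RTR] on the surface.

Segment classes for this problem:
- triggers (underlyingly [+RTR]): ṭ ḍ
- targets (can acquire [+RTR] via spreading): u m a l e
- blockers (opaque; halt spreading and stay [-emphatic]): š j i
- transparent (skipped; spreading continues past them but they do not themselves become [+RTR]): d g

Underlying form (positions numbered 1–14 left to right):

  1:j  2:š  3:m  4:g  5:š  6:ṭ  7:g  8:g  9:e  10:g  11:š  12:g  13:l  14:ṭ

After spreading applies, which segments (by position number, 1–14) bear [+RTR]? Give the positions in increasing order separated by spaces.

6 9 14

From /ṭ/ at 6 rightward: 7 /g/ transparent; 8 /g/ transparent; 9 /e/ → [+RTR]; 10 /g/ transparent; 11 /š/ blocks.
From /ṭ/ at 14 rightward: word edge.
Targets with no active source: positions 3 13 stay [-emphatic].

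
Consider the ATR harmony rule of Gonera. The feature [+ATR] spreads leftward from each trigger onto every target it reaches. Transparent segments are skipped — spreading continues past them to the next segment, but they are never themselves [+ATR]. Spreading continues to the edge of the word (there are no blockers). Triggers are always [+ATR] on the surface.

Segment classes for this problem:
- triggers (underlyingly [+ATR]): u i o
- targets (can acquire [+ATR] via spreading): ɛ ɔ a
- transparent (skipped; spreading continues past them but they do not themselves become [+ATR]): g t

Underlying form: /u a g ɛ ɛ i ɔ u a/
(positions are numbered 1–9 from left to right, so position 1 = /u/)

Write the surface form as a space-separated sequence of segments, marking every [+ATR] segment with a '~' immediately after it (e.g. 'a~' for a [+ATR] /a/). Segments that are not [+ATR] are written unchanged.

u~ a~ g ɛ~ ɛ~ i~ ɔ~ u~ a

From /u/ at 1 leftward: word edge.
From /i/ at 6 leftward: 5 /ɛ/ → [+ATR]; 4 /ɛ/ → [+ATR]; 3 /g/ transparent; 2 /a/ → [+ATR]; 1 /u/ is itself a trigger — this domain ends here.
From /u/ at 8 leftward: 7 /ɔ/ → [+ATR]; 6 /i/ is itself a trigger — this domain ends here.
Target with no active source: position 9 stays [-ATR].
[+ATR] positions on the surface: 1 2 4 5 6 7 8.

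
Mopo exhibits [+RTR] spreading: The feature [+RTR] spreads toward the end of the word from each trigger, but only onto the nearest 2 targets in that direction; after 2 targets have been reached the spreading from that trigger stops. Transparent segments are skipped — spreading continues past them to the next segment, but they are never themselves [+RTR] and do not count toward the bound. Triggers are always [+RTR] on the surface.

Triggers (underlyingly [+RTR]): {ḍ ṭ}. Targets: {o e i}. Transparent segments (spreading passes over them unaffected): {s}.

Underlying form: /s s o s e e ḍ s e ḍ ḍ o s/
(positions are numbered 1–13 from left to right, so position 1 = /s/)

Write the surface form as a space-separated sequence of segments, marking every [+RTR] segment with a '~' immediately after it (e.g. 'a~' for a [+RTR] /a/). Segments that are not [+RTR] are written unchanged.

From /ḍ/ at 7 rightward: 8 /s/ transparent; 9 /e/ → [+RTR]; 10 /ḍ/ is itself a trigger — this domain ends here.
From /ḍ/ at 10 rightward: 11 /ḍ/ is itself a trigger — this domain ends here.
From /ḍ/ at 11 rightward: 12 /o/ → [+RTR]; 13 /s/ transparent; word edge.
Targets with no active source: positions 3 5 6 stay [-emphatic].
[+RTR] positions on the surface: 7 9 10 11 12.

s s o s e e ḍ~ s e~ ḍ~ ḍ~ o~ s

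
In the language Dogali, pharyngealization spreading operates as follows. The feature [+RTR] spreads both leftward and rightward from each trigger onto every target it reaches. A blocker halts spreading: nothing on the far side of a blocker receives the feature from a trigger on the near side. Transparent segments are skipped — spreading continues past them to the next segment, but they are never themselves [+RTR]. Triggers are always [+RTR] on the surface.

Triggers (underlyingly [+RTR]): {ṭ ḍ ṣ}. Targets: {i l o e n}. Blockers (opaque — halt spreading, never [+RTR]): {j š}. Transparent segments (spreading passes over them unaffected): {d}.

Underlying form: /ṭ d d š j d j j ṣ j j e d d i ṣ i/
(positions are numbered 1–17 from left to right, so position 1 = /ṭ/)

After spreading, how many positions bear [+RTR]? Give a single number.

From /ṭ/ at 1 rightward: 2 /d/ transparent; 3 /d/ transparent; 4 /š/ blocks.
From /ṭ/ at 1 leftward: word edge.
From /ṣ/ at 9 rightward: 10 /j/ blocks.
From /ṣ/ at 9 leftward: 8 /j/ blocks.
From /ṣ/ at 16 rightward: 17 /i/ → [+RTR]; word edge.
From /ṣ/ at 16 leftward: 15 /i/ → [+RTR]; 14 /d/ transparent; 13 /d/ transparent; 12 /e/ → [+RTR]; 11 /j/ blocks.
[+RTR] positions on the surface: 1 9 12 15 16 17.

6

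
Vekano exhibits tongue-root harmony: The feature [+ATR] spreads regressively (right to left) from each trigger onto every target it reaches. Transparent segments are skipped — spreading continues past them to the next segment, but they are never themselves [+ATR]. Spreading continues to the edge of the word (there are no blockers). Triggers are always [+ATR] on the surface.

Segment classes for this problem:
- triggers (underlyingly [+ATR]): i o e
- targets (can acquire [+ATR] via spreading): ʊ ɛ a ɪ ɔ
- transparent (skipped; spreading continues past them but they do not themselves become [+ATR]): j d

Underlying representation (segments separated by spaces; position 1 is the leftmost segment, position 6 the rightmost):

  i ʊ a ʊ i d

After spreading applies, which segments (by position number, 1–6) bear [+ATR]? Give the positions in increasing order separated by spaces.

From /i/ at 1 leftward: word edge.
From /i/ at 5 leftward: 4 /ʊ/ → [+ATR]; 3 /a/ → [+ATR]; 2 /ʊ/ → [+ATR]; 1 /i/ is itself a trigger — this domain ends here.

1 2 3 4 5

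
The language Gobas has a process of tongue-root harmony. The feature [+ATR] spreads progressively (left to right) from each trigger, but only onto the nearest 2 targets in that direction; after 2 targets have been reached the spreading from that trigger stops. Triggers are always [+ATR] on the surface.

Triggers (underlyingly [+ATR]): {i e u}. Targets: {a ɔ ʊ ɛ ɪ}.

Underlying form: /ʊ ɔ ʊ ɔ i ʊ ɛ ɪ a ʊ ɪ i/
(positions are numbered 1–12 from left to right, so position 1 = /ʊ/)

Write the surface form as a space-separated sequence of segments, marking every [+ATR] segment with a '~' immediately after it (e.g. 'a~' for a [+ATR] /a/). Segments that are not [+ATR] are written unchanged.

From /i/ at 5 rightward: 6 /ʊ/ → [+ATR]; 7 /ɛ/ → [+ATR]; bound reached.
From /i/ at 12 rightward: word edge.
Targets with no active source: positions 1 2 3 4 8 9 10 11 stay [-ATR].
[+ATR] positions on the surface: 5 6 7 12.

ʊ ɔ ʊ ɔ i~ ʊ~ ɛ~ ɪ a ʊ ɪ i~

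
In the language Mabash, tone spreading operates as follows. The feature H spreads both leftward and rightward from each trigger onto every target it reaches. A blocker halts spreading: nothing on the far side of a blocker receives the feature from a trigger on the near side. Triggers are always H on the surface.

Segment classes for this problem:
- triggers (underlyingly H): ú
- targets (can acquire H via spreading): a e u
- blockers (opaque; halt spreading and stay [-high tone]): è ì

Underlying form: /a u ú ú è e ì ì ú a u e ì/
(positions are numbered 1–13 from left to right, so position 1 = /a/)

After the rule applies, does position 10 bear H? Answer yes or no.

From /ú/ at 3 rightward: 4 /ú/ is itself a trigger — this domain ends here.
From /ú/ at 3 leftward: 2 /u/ → H; 1 /a/ → H; word edge.
From /ú/ at 4 rightward: 5 /è/ blocks.
From /ú/ at 4 leftward: 3 /ú/ is itself a trigger — this domain ends here.
From /ú/ at 9 rightward: 10 /a/ → H; 11 /u/ → H; 12 /e/ → H; 13 /ì/ blocks.
From /ú/ at 9 leftward: 8 /ì/ blocks.
Target with no active source: position 6 stays [-high tone].
H positions on the surface: 1 2 3 4 9 10 11 12.

yes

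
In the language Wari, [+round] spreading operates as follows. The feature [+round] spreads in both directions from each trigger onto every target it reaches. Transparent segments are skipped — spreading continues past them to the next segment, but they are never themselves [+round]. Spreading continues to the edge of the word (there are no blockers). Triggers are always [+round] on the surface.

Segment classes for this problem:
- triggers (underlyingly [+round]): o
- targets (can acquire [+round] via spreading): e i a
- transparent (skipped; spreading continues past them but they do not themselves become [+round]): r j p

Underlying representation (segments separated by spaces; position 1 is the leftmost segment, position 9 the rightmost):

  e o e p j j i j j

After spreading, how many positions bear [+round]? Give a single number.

4

From /o/ at 2 rightward: 3 /e/ → [+round]; 4 /p/ transparent; 5 /j/ transparent; 6 /j/ transparent; 7 /i/ → [+round]; 8 /j/ transparent; 9 /j/ transparent; word edge.
From /o/ at 2 leftward: 1 /e/ → [+round]; word edge.
[+round] positions on the surface: 1 2 3 7.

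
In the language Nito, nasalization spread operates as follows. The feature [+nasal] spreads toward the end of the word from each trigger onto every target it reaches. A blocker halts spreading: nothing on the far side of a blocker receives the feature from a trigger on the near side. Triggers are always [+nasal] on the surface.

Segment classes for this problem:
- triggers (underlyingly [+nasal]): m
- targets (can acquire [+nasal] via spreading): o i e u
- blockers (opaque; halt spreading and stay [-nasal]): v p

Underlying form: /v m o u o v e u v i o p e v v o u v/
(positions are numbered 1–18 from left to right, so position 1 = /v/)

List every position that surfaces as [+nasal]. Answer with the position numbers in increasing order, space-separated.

From /m/ at 2 rightward: 3 /o/ → [+nasal]; 4 /u/ → [+nasal]; 5 /o/ → [+nasal]; 6 /v/ blocks.
Targets with no active source: positions 7 8 10 11 13 16 17 stay [-nasal].

2 3 4 5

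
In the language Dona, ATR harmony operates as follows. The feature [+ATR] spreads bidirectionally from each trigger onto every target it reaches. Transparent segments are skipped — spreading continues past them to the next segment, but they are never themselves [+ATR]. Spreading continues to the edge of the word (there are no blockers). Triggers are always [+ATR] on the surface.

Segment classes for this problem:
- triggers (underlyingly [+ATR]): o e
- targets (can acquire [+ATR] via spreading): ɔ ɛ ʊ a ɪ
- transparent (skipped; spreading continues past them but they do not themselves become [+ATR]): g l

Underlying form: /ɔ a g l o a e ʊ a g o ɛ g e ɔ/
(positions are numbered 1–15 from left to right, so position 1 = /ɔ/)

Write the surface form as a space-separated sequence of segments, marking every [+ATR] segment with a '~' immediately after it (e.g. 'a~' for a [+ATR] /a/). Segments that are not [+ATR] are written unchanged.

ɔ~ a~ g l o~ a~ e~ ʊ~ a~ g o~ ɛ~ g e~ ɔ~

From /o/ at 5 rightward: 6 /a/ → [+ATR]; 7 /e/ is itself a trigger — this domain ends here.
From /o/ at 5 leftward: 4 /l/ transparent; 3 /g/ transparent; 2 /a/ → [+ATR]; 1 /ɔ/ → [+ATR]; word edge.
From /e/ at 7 rightward: 8 /ʊ/ → [+ATR]; 9 /a/ → [+ATR]; 10 /g/ transparent; 11 /o/ is itself a trigger — this domain ends here.
From /e/ at 7 leftward: 6 /a/ → [+ATR]; 5 /o/ is itself a trigger — this domain ends here.
From /o/ at 11 rightward: 12 /ɛ/ → [+ATR]; 13 /g/ transparent; 14 /e/ is itself a trigger — this domain ends here.
From /o/ at 11 leftward: 10 /g/ transparent; 9 /a/ → [+ATR]; 8 /ʊ/ → [+ATR]; 7 /e/ is itself a trigger — this domain ends here.
From /e/ at 14 rightward: 15 /ɔ/ → [+ATR]; word edge.
From /e/ at 14 leftward: 13 /g/ transparent; 12 /ɛ/ → [+ATR]; 11 /o/ is itself a trigger — this domain ends here.
[+ATR] positions on the surface: 1 2 5 6 7 8 9 11 12 14 15.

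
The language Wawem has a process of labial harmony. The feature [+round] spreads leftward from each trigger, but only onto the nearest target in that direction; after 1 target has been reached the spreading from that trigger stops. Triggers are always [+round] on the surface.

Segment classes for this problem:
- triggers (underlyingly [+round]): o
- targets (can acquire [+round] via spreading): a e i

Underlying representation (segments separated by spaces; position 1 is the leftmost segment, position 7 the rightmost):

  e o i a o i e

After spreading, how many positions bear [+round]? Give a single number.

4

From /o/ at 2 leftward: 1 /e/ → [+round]; bound reached.
From /o/ at 5 leftward: 4 /a/ → [+round]; bound reached.
Targets with no active source: positions 3 6 7 stay [-round].
[+round] positions on the surface: 1 2 4 5.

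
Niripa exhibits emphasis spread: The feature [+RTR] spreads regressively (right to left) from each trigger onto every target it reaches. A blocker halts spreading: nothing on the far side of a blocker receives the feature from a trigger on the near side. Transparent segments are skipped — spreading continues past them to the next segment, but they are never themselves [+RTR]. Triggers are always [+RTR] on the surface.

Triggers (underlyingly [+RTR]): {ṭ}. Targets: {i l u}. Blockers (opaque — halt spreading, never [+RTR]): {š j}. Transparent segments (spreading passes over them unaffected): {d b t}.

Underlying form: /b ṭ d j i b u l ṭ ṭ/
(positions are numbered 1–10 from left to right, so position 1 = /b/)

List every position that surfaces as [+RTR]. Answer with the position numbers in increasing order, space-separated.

2 5 7 8 9 10

From /ṭ/ at 2 leftward: 1 /b/ transparent; word edge.
From /ṭ/ at 9 leftward: 8 /l/ → [+RTR]; 7 /u/ → [+RTR]; 6 /b/ transparent; 5 /i/ → [+RTR]; 4 /j/ blocks.
From /ṭ/ at 10 leftward: 9 /ṭ/ is itself a trigger — this domain ends here.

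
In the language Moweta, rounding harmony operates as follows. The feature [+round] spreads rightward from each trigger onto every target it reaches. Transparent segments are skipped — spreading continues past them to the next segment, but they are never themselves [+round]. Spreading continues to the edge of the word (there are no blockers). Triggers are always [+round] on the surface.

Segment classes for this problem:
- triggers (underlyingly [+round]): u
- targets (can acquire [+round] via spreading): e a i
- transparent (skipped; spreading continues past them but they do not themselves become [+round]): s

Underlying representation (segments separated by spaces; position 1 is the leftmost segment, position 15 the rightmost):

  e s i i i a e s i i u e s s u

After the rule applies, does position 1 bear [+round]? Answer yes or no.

no

From /u/ at 11 rightward: 12 /e/ → [+round]; 13 /s/ transparent; 14 /s/ transparent; 15 /u/ is itself a trigger — this domain ends here.
From /u/ at 15 rightward: word edge.
Targets with no active source: positions 1 3 4 5 6 7 9 10 stay [-round].
[+round] positions on the surface: 11 12 15.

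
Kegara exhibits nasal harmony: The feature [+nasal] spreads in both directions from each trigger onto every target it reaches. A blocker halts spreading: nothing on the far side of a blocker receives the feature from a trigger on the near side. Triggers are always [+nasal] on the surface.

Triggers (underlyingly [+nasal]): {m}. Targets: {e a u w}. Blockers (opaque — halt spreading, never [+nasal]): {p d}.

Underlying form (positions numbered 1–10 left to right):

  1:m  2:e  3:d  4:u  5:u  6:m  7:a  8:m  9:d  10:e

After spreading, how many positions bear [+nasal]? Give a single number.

From /m/ at 1 rightward: 2 /e/ → [+nasal]; 3 /d/ blocks.
From /m/ at 1 leftward: word edge.
From /m/ at 6 rightward: 7 /a/ → [+nasal]; 8 /m/ is itself a trigger — this domain ends here.
From /m/ at 6 leftward: 5 /u/ → [+nasal]; 4 /u/ → [+nasal]; 3 /d/ blocks.
From /m/ at 8 rightward: 9 /d/ blocks.
From /m/ at 8 leftward: 7 /a/ → [+nasal]; 6 /m/ is itself a trigger — this domain ends here.
Target with no active source: position 10 stays [-nasal].
[+nasal] positions on the surface: 1 2 4 5 6 7 8.

7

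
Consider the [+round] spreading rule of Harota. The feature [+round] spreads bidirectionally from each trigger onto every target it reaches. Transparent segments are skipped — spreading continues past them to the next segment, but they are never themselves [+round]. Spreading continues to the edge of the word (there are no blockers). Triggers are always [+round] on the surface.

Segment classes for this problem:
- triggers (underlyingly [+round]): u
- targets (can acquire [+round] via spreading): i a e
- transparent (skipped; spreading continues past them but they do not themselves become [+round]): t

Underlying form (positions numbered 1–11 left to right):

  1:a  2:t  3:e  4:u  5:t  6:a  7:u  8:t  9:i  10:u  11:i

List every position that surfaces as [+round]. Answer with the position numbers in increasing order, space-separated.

From /u/ at 4 rightward: 5 /t/ transparent; 6 /a/ → [+round]; 7 /u/ is itself a trigger — this domain ends here.
From /u/ at 4 leftward: 3 /e/ → [+round]; 2 /t/ transparent; 1 /a/ → [+round]; word edge.
From /u/ at 7 rightward: 8 /t/ transparent; 9 /i/ → [+round]; 10 /u/ is itself a trigger — this domain ends here.
From /u/ at 7 leftward: 6 /a/ → [+round]; 5 /t/ transparent; 4 /u/ is itself a trigger — this domain ends here.
From /u/ at 10 rightward: 11 /i/ → [+round]; word edge.
From /u/ at 10 leftward: 9 /i/ → [+round]; 8 /t/ transparent; 7 /u/ is itself a trigger — this domain ends here.

1 3 4 6 7 9 10 11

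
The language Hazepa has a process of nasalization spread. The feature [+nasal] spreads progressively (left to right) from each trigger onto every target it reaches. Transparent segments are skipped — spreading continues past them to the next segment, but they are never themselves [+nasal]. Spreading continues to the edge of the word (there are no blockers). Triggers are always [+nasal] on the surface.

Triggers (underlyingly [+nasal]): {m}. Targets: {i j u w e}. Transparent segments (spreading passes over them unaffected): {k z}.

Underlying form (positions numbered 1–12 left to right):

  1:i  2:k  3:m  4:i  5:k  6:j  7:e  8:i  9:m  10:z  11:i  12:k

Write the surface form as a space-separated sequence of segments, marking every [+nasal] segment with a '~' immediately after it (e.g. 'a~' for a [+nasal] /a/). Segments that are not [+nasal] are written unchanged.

From /m/ at 3 rightward: 4 /i/ → [+nasal]; 5 /k/ transparent; 6 /j/ → [+nasal]; 7 /e/ → [+nasal]; 8 /i/ → [+nasal]; 9 /m/ is itself a trigger — this domain ends here.
From /m/ at 9 rightward: 10 /z/ transparent; 11 /i/ → [+nasal]; 12 /k/ transparent; word edge.
Target with no active source: position 1 stays [-nasal].
[+nasal] positions on the surface: 3 4 6 7 8 9 11.

i k m~ i~ k j~ e~ i~ m~ z i~ k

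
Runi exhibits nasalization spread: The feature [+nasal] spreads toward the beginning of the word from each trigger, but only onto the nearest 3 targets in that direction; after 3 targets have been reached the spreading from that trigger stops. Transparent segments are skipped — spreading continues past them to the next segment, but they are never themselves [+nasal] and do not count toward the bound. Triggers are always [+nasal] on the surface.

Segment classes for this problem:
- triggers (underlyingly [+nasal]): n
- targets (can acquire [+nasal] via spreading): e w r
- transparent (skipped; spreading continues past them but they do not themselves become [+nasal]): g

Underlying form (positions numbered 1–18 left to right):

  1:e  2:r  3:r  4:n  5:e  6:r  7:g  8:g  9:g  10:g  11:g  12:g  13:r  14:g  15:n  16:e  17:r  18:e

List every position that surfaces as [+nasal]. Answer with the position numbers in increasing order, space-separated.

From /n/ at 4 leftward: 3 /r/ → [+nasal]; 2 /r/ → [+nasal]; 1 /e/ → [+nasal]; bound reached.
From /n/ at 15 leftward: 14 /g/ transparent; 13 /r/ → [+nasal]; 12 /g/ transparent; 11 /g/ transparent; 10 /g/ transparent; 9 /g/ transparent; 8 /g/ transparent; 7 /g/ transparent; 6 /r/ → [+nasal]; 5 /e/ → [+nasal]; bound reached.
Targets with no active source: positions 16 17 18 stay [-nasal].

1 2 3 4 5 6 13 15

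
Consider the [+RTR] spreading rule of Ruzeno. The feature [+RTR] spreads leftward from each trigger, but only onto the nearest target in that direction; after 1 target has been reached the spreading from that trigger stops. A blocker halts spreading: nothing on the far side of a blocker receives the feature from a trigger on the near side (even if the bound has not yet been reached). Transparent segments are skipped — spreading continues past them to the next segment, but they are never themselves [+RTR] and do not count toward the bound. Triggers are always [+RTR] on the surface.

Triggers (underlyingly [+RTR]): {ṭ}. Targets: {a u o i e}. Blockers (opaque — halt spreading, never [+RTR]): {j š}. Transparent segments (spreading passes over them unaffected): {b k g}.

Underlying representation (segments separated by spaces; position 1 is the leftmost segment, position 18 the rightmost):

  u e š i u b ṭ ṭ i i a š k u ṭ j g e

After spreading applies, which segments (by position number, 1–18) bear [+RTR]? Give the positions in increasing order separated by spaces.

From /ṭ/ at 7 leftward: 6 /b/ transparent; 5 /u/ → [+RTR]; bound reached.
From /ṭ/ at 8 leftward: 7 /ṭ/ is itself a trigger — this domain ends here.
From /ṭ/ at 15 leftward: 14 /u/ → [+RTR]; bound reached.
Targets with no active source: positions 1 2 4 9 10 11 18 stay [-emphatic].

5 7 8 14 15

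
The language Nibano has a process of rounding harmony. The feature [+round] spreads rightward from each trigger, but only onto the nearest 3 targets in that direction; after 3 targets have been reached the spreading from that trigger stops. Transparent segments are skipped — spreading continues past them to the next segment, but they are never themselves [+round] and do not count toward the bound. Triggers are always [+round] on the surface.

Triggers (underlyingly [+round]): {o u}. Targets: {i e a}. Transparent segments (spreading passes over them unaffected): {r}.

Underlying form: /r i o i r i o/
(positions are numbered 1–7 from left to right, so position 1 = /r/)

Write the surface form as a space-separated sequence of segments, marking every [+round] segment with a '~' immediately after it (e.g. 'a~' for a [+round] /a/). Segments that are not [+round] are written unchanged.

r i o~ i~ r i~ o~

From /o/ at 3 rightward: 4 /i/ → [+round]; 5 /r/ transparent; 6 /i/ → [+round]; 7 /o/ is itself a trigger — this domain ends here.
From /o/ at 7 rightward: word edge.
Target with no active source: position 2 stays [-round].
[+round] positions on the surface: 3 4 6 7.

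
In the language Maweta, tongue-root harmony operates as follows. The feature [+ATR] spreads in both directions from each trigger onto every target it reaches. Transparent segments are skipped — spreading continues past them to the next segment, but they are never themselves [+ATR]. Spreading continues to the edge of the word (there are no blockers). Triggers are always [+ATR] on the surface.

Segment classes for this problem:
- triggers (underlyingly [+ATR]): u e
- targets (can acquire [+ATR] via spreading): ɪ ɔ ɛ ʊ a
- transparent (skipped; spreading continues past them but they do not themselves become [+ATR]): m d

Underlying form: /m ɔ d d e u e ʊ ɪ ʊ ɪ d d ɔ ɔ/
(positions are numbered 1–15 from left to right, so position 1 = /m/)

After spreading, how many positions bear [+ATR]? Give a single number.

From /e/ at 5 rightward: 6 /u/ is itself a trigger — this domain ends here.
From /e/ at 5 leftward: 4 /d/ transparent; 3 /d/ transparent; 2 /ɔ/ → [+ATR]; 1 /m/ transparent; word edge.
From /u/ at 6 rightward: 7 /e/ is itself a trigger — this domain ends here.
From /u/ at 6 leftward: 5 /e/ is itself a trigger — this domain ends here.
From /e/ at 7 rightward: 8 /ʊ/ → [+ATR]; 9 /ɪ/ → [+ATR]; 10 /ʊ/ → [+ATR]; 11 /ɪ/ → [+ATR]; 12 /d/ transparent; 13 /d/ transparent; 14 /ɔ/ → [+ATR]; 15 /ɔ/ → [+ATR]; word edge.
From /e/ at 7 leftward: 6 /u/ is itself a trigger — this domain ends here.
[+ATR] positions on the surface: 2 5 6 7 8 9 10 11 14 15.

10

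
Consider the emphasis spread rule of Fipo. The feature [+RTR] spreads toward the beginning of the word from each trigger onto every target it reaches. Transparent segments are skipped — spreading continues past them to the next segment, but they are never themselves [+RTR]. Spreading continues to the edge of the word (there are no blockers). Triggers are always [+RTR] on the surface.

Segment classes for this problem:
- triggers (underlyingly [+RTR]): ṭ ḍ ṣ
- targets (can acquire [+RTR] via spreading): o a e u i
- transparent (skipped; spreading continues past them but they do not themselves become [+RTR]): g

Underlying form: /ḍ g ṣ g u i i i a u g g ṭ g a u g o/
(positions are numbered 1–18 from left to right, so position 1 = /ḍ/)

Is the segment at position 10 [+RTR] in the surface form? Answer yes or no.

yes

From /ḍ/ at 1 leftward: word edge.
From /ṣ/ at 3 leftward: 2 /g/ transparent; 1 /ḍ/ is itself a trigger — this domain ends here.
From /ṭ/ at 13 leftward: 12 /g/ transparent; 11 /g/ transparent; 10 /u/ → [+RTR]; 9 /a/ → [+RTR]; 8 /i/ → [+RTR]; 7 /i/ → [+RTR]; 6 /i/ → [+RTR]; 5 /u/ → [+RTR]; 4 /g/ transparent; 3 /ṣ/ is itself a trigger — this domain ends here.
Targets with no active source: positions 15 16 18 stay [-emphatic].
[+RTR] positions on the surface: 1 3 5 6 7 8 9 10 13.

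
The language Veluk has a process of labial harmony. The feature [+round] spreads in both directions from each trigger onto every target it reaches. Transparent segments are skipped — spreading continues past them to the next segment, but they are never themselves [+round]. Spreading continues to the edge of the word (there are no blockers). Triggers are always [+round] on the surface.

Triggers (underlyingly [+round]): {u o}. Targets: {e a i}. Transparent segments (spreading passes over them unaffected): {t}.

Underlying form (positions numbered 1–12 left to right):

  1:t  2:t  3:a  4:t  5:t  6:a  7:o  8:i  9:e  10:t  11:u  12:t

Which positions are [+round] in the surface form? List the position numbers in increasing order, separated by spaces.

3 6 7 8 9 11

From /o/ at 7 rightward: 8 /i/ → [+round]; 9 /e/ → [+round]; 10 /t/ transparent; 11 /u/ is itself a trigger — this domain ends here.
From /o/ at 7 leftward: 6 /a/ → [+round]; 5 /t/ transparent; 4 /t/ transparent; 3 /a/ → [+round]; 2 /t/ transparent; 1 /t/ transparent; word edge.
From /u/ at 11 rightward: 12 /t/ transparent; word edge.
From /u/ at 11 leftward: 10 /t/ transparent; 9 /e/ → [+round]; 8 /i/ → [+round]; 7 /o/ is itself a trigger — this domain ends here.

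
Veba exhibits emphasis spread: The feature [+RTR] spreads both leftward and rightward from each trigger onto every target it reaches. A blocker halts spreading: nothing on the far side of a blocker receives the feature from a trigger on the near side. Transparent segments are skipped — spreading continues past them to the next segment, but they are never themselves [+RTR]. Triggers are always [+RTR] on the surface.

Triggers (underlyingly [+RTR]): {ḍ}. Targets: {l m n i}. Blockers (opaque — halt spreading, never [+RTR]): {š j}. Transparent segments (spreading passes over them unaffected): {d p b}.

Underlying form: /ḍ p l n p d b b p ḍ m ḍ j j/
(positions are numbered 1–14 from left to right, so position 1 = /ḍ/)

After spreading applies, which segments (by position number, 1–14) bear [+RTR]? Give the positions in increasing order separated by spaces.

From /ḍ/ at 1 rightward: 2 /p/ transparent; 3 /l/ → [+RTR]; 4 /n/ → [+RTR]; 5 /p/ transparent; 6 /d/ transparent; 7 /b/ transparent; 8 /b/ transparent; 9 /p/ transparent; 10 /ḍ/ is itself a trigger — this domain ends here.
From /ḍ/ at 1 leftward: word edge.
From /ḍ/ at 10 rightward: 11 /m/ → [+RTR]; 12 /ḍ/ is itself a trigger — this domain ends here.
From /ḍ/ at 10 leftward: 9 /p/ transparent; 8 /b/ transparent; 7 /b/ transparent; 6 /d/ transparent; 5 /p/ transparent; 4 /n/ → [+RTR]; 3 /l/ → [+RTR]; 2 /p/ transparent; 1 /ḍ/ is itself a trigger — this domain ends here.
From /ḍ/ at 12 rightward: 13 /j/ blocks.
From /ḍ/ at 12 leftward: 11 /m/ → [+RTR]; 10 /ḍ/ is itself a trigger — this domain ends here.

1 3 4 10 11 12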